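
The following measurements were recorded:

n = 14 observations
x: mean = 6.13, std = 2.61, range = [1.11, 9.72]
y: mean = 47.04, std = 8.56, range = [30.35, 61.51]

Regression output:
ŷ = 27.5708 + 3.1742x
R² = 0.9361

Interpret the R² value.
R² = 0.9361 means 93.61% of the variation in y is explained by the linear relationship with x. This indicates a strong fit.

The coefficient of determination R² is the fraction of the total variation in y that the fitted line accounts for.

Here R² = 0.9361:
- Explained: 93.61% of the variation in y
- Unexplained (residual): 100% − 93.61% = 6.39%
- Rule of thumb (below 0.3 weak; 0.3 to below 0.7 moderate; 0.7 and above strong) → strong

Equivalently, for simple linear regression R² = r², so |r| = √0.9361 ≈ 0.9675.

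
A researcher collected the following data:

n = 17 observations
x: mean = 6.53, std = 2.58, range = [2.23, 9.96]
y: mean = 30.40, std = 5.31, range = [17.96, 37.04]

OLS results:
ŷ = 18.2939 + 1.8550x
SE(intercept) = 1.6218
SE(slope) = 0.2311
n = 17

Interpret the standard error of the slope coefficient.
The slope 1.8550 is pinned down to within about ±0.2311 (one SE) by these data — relative uncertainty 12.5%, i.e. precise.

SE(β̂₁) = 0.2311 says: if we drew many samples of n = 17 from the same population and refit each time, the fitted slopes would scatter with a standard deviation of roughly 0.2311 around the true β₁.

Relative precision:
- SE / |β̂₁| = 0.2311 / 1.8550 = 12.5%
- Rule of thumb (under 20%: precise; 20% to under 50%: moderately precise; 50% or more: imprecise) → precise

Rough 95% range (±2 SE): 1.8550 ± 0.4622 → (1.3928, 2.3172).

What drives SE(β̂₁): larger n (here n = 17) → smaller SE; more residual scatter → larger SE.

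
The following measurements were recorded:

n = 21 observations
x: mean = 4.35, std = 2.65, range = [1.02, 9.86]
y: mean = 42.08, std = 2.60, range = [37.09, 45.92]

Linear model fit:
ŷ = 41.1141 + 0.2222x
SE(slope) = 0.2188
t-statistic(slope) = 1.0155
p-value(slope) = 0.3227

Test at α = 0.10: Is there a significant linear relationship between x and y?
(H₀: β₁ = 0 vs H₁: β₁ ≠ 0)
Fail to reject H₀: p-value = 0.3227 ≥ α = 0.10. The linear relationship is not significant at the 10% level.

Hypothesis test for the slope coefficient:

H₀: β₁ = 0 (no linear relationship)
H₁: β₁ ≠ 0 (linear relationship exists)

Test statistic: t = β̂₁ / SE(β̂₁) = 0.2222 / 0.2188 = 1.0155

p = 0.3227: how often a slope estimate this far from 0 (in SE units) would arise by chance if β₁ were truly 0.

Decision rule: reject H₀ if p-value < α.
p-value = 0.3227 ≥ α = 0.10 → fail to reject H₀.

At α = 0.10 the data do not provide convincing evidence of a nonzero slope.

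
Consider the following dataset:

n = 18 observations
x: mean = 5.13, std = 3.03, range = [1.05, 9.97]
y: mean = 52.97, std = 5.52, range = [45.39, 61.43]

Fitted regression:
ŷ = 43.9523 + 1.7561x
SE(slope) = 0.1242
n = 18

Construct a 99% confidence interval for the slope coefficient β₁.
The 99% CI for β₁ is (1.3933, 2.1189)

Confidence interval for the slope:

The 99% CI for β₁ is: β̂₁ ± t*(α/2, n-2) × SE(β̂₁)

Step 1: Find critical t-value
- Confidence level = 0.99
- Degrees of freedom = n - 2 = 18 - 2 = 16
- t*(α/2, 16) = 2.9208

Step 2: Calculate margin of error
Margin = 2.9208 × 0.1242 = 0.3628

Step 3: Construct interval
CI = 1.7561 ± 0.3628
CI = (1.3933, 2.1189)

Interpretation: each one-unit increase in x is associated with a change in mean y of between 1.3933 and 2.1189, with 99% confidence.
The interval does not include 0, suggesting a significant linear relationship.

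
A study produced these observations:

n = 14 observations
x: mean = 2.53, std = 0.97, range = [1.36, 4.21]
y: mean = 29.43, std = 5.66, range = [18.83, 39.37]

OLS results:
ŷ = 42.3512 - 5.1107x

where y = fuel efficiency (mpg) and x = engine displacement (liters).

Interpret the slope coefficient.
On average, fuel efficiency is about 5.1107 mpg lower for every extra liter of engine displacement.

The slope β₁ = -5.1107 gives the rate at which the fitted fuel efficiency changes with engine displacement.

Interpretation:
- Engine displacement up by 1 liter → predicted fuel efficiency decreases by 5.1107 mpg
- This is a linear approximation: the same per-unit change is assumed across the whole observed x range

(β₀ = 42.3512 is the fitted value at x = 0 and is not part of the slope interpretation.)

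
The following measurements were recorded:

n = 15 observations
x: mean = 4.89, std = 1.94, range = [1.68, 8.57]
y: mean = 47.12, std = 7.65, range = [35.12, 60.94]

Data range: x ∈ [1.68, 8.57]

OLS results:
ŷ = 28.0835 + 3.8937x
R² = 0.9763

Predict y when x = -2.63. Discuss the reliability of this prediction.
ŷ = 17.8431, but this is extrapolation (below the data range [1.68, 8.57]) and may be unreliable.

Prediction calculation:
ŷ = 28.0835 + 3.8937 × (-2.63)
ŷ = 17.8431

Reliability:
- Data range: x ∈ [1.68, 8.57]
- Prediction point: x = -2.63 is 4.31 units below the observed range → this is EXTRAPOLATION, not interpolation

Why that matters here:
- The standard error of prediction grows with (x − x̄)², and x = -2.63 is far from x̄ = 4.89
- R² describes fit only over the sampled x values; it says nothing about behaviour beyond them

A defensible statement: 'if the linear trend continued to x = -2.63, y would be about 17.8431' — the premise is untested.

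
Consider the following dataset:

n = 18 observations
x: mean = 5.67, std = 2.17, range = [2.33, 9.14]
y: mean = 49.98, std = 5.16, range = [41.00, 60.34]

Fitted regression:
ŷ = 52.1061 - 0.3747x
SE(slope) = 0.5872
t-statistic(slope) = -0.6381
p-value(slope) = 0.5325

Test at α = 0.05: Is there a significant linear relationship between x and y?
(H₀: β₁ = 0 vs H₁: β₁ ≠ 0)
Fail to reject H₀: p-value = 0.5325 ≥ α = 0.05. The linear relationship is not significant at the 5% level.

Hypothesis test for the slope coefficient:

H₀: β₁ = 0 (no linear relationship)
H₁: β₁ ≠ 0 (linear relationship exists)

Test statistic: t = β̂₁ / SE(β̂₁) = -0.3747 / 0.5872 = -0.6381

With df = 16, the two-sided p-value for |t| = 0.6381 is 0.5325.

Decision rule: reject H₀ if p-value < α.
p-value = 0.5325 ≥ α = 0.05 → fail to reject H₀.

At α = 0.05 the data do not provide convincing evidence of a nonzero slope.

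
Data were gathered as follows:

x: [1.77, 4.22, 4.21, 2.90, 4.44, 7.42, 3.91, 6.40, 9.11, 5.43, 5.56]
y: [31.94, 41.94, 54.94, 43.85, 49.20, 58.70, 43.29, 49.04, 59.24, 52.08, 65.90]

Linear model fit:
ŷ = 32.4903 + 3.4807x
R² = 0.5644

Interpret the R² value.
R² = 0.5644 means 56.44% of the variation in y is explained by the linear relationship with x. This indicates a moderate fit.

The coefficient of determination R² is the fraction of the total variation in y that the fitted line accounts for.

Here R² = 0.5644:
- Explained: 56.44% of the variation in y
- Unexplained (residual): 100% − 56.44% = 43.56%
- Rule of thumb (below 0.3 weak; 0.3 to below 0.7 moderate; 0.7 and above strong) → moderate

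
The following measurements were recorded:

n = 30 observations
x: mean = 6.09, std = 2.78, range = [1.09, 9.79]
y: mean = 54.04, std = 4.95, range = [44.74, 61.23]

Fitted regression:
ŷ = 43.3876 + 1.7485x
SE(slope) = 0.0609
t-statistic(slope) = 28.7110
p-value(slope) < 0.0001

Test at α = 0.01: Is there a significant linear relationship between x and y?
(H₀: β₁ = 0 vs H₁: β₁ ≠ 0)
Since p-value < 0.0001 < α = 0.01, reject H₀ — the slope is significantly different from 0.

Hypothesis test for the slope coefficient:

H₀: β₁ = 0 (no linear relationship)
H₁: β₁ ≠ 0 (linear relationship exists)

Test statistic: t = β̂₁ / SE(β̂₁) = 1.7485 / 0.0609 = 28.7110

p < 0.0001: how often a slope estimate this far from 0 (in SE units) would arise by chance if β₁ were truly 0.

Decision rule: reject H₀ if p-value < α.
p-value < 0.0001 < α = 0.01 → reject H₀.

At α = 0.01 the data do provide convincing evidence of a nonzero slope.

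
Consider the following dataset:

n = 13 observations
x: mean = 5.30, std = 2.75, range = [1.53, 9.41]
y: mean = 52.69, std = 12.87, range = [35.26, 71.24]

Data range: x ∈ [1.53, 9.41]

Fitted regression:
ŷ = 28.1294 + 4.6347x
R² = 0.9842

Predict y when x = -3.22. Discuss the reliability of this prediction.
ŷ = 13.2057 (extrapolation — x = -3.22 lies outside [1.53, 9.41], so reliability is low).

Prediction calculation:
ŷ = 28.1294 + 4.6347 × (-3.22)
ŷ = 13.2057

Reliability:
- Data range: x ∈ [1.53, 9.41]
- Prediction point: x = -3.22 is 4.75 units below the observed range → this is EXTRAPOLATION, not interpolation

Why that matters here:
- The standard error of prediction grows with (x − x̄)², and x = -3.22 is far from x̄ = 5.30
- There are no observations near this x to validate the fitted line there
- R² describes fit only over the sampled x values; it says nothing about behaviour beyond them

A defensible statement: 'if the linear trend continued to x = -3.22, y would be about 13.2057' — the premise is untested.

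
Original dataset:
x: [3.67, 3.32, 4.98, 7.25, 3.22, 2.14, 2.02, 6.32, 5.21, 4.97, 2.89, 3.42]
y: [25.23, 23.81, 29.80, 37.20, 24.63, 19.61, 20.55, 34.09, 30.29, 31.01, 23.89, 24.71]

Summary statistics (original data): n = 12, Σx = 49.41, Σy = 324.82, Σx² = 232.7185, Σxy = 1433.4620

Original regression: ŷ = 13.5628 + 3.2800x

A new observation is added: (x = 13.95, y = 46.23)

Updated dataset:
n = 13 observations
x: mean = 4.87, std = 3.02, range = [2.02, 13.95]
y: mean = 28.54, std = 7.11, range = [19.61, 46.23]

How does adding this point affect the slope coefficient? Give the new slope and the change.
Adding the point moves β₁ from 3.2800 to 2.2776, i.e. it decreases by 1.0024 (-30.6%).

The new point has HIGH LEVERAGE: x = 13.95 is far from the original mean x̄ = 49.41/12 ≈ 4.12 (original range [2.02, 7.25]).

Step 1: Update the sums with the new point (n goes from 12 to 13)
Σx  = 49.41 + 13.95 = 63.36
Σy  = 324.82 + 46.23 = 371.05
Σx² = 232.7185 + 13.95² = 232.7185 + 194.6025 = 427.3210
Σxy = 1433.4620 + 13.95×46.23 = 1433.4620 + 644.9085 = 2078.3705

Step 2: Recompute the slope with b₁ = (nΣxy − ΣxΣy) / (nΣx² − (Σx)²)
Numerator   = 13×2078.3705 − 63.36×371.05 = 27018.8165 − 23509.7280 = 3509.0885
Denominator = 13×427.3210 − 63.36² = 5555.1730 − 4014.4896 = 1540.6834
b₁(new) = 3509.0885 / 1540.6834 = 2.2776

(Same formula on the original sums: (12×1433.4620 − 49.41×324.82) / (12×232.7185 − 49.41²) = 1152.1878 / 351.2739 = 3.2800, matching the given fit.)

Step 3: Change in slope
Δβ₁ = 2.2776 − 3.2800 = -1.0024
Relative change = -1.0024 / 3.2800 × 100% = -30.6%
→ the slope decreases when the point is added.

Because the point sits below the extension of the original line at a high-leverage x, it tilts the fit down.
In practice: examine leverage (hᵢ) and Cook's distance rather than deleting it automatically.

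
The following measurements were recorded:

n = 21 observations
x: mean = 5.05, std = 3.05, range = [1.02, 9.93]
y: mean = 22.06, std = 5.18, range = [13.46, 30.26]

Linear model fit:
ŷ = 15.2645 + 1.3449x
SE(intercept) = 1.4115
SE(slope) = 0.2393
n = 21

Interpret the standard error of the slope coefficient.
SE(slope) = 0.2393 measures the uncertainty in the estimated slope. The coefficient is estimated precisely (SE/|β̂₁| = 17.8%).

SE(β̂₁) = s / √Sxx, where s is the residual standard deviation and Sxx = Σ(x − x̄)². It is the yardstick for how far β̂₁ = 1.3449 could plausibly be from the true slope.

Relative precision:
- SE / |β̂₁| = 0.2393 / 1.3449 = 17.8%
- Rule of thumb (under 20%: precise; 20% to under 50%: moderately precise; 50% or more: imprecise) → precise

Rough 95% range (±2 SE): 1.3449 ± 0.4786 → (0.8663, 1.8235).

What drives SE(β̂₁): wider spread of x values → smaller SE; larger n (here n = 21) → smaller SE; more residual scatter → larger SE.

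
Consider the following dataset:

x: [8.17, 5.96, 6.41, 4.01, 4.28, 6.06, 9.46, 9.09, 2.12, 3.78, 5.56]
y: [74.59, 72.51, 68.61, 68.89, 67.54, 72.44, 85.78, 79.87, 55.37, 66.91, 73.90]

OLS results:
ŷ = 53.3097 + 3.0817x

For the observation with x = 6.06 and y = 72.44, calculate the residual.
Residual = 0.4552

The residual is the difference between the actual value and the predicted value:

Residual = y - ŷ

Step 1: Calculate predicted value
ŷ = 53.3097 + 3.0817 × 6.06
ŷ = 71.9848

Step 2: Calculate residual
Residual = 72.44 - 71.9848
Residual = 0.4552

Interpretation: the model underestimates the actual value by 0.4552 at this point (positive residual → observation lies above the fitted line).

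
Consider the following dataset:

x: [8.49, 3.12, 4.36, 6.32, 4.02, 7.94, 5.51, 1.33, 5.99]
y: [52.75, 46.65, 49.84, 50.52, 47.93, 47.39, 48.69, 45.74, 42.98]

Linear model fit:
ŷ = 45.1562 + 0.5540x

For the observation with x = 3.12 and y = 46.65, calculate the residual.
Residual = -0.2347

The residual is the difference between the actual value and the predicted value:

Residual = y - ŷ

Step 1: Calculate predicted value
ŷ = 45.1562 + 0.5540 × 3.12
ŷ = 46.8847

Step 2: Calculate residual
Residual = 46.65 - 46.8847
Residual = -0.2347

The residual is negative, so the observed y = 46.65 sits below the regression line (the line overestimates it by 0.2347).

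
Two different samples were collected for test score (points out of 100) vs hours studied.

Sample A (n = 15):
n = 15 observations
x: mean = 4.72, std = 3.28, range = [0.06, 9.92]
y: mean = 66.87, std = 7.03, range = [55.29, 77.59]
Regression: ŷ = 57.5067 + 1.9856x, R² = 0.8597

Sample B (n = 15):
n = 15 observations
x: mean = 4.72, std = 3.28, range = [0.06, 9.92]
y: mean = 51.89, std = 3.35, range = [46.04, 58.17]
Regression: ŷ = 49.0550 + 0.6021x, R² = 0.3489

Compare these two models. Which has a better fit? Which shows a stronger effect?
Model A has the better fit (R² = 0.8597 vs 0.3489). Model A shows the stronger effect (|β₁| = 1.9856 vs 0.6021).

Model Comparison:

Which explains more variance? (R²)
- Model A: R² = 0.8597 → 85.97% of variance in test score explained
- Model B: R² = 0.3489 → 34.89% of variance in test score explained
- 0.8597 > 0.3489 → Model A has the better fit

Strength of effect — compare |β₁|:
- Model A: β₁ = 1.9856 → predicted test score rises 1.9856 points per additional hour of study time
- Model B: β₁ = 0.6021 → predicted test score rises 0.6021 points per additional hour of study time
- |1.9856| > |0.6021| → Model A shows the stronger marginal effect

Note: A better fit (higher R²) doesn't necessarily mean a more important relationship.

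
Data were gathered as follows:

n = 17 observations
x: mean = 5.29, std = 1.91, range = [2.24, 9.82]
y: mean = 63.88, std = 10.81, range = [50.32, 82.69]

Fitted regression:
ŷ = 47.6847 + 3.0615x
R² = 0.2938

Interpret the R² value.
About 29.38% of the variability in y is accounted for by the regression on x (R² = 0.2938) — a weak linear fit.

R² (coefficient of determination) measures the proportion of variance in y explained by the regression model.

Here R² = 0.2938:
- Explained: 29.38% of the variation in y
- Unexplained (residual): 100% − 29.38% = 70.62%
- Rule of thumb (below 0.3 weak; 0.3 to below 0.7 moderate; 0.7 and above strong) → weak

Calculation: R² = 1 − (SS_res / SS_tot), where SS_res is the sum of squared residuals and SS_tot the total sum of squares.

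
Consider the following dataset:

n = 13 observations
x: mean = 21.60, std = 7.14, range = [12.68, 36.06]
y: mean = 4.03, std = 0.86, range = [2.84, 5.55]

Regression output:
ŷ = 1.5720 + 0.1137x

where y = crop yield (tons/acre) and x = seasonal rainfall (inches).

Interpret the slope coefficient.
An increase of one inch in rainfall is associated with a 0.1137 tons/acre increase in predicted crop yield.

β₁ = 0.1137 is the change in predicted crop yield (tons/acre) per additional inch of rainfall.

Interpretation:
- Rainfall up by 1 inch → predicted crop yield increases by 0.1137 tons/acre
- The effect is assumed constant over the observed range of x (linearity)

The intercept β₀ = 1.5720 is the predicted crop yield when rainfall = 0; since the smallest observed x is 12.68, this is an extrapolation and mainly anchors the line.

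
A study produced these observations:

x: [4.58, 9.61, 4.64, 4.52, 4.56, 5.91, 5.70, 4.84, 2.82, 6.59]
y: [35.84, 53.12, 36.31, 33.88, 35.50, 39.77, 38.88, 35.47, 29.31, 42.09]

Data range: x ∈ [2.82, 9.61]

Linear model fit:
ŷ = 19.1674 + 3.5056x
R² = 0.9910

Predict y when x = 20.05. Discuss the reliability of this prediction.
ŷ = 89.4547 (extrapolation — x = 20.05 lies outside [2.82, 9.61], so reliability is low).

Prediction calculation:
ŷ = 19.1674 + 3.5056 × 20.05
ŷ = 89.4547

Reliability:
- Data range: x ∈ [2.82, 9.61]
- Prediction point: x = 20.05 is 10.44 units above the observed range → this is EXTRAPOLATION, not interpolation

Why that matters here:
- The linear relationship may not hold outside the observed range
- The standard error of prediction grows with (x − x̄)², and x = 20.05 is far from x̄ = 5.38

Report the number if required, but flag clearly that it is an extrapolation.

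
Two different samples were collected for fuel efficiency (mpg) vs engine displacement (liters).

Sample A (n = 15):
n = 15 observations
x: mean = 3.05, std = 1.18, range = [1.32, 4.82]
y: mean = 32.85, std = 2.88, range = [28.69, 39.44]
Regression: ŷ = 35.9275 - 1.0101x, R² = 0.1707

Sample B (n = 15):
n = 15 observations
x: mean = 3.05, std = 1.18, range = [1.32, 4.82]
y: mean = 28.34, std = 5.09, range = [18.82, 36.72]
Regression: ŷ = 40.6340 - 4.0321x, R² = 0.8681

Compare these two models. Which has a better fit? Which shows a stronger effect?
Model B has the better fit (R² = 0.8681 vs 0.1707). Model B shows the stronger effect (|β₁| = 4.0321 vs 1.0101).

Model Comparison:

Which explains more variance? (R²)
- Model A: R² = 0.1707 → 17.07% of variance in fuel efficiency explained
- Model B: R² = 0.8681 → 86.81% of variance in fuel efficiency explained
- 0.8681 > 0.1707 → Model B has the better fit

Effect size (slope magnitude):
- Model A: β₁ = -1.0101 → predicted fuel efficiency falls 1.0101 mpg per additional liter of engine displacement
- Model B: β₁ = -4.0321 → predicted fuel efficiency falls 4.0321 mpg per additional liter of engine displacement
- |-1.0101| < |-4.0321| → Model B shows the stronger marginal effect

Notes:
- The two samples could reflect different populations, time periods, or measurement quality.
- A steeper slope doesn't make a better model if the scatter around the line is large.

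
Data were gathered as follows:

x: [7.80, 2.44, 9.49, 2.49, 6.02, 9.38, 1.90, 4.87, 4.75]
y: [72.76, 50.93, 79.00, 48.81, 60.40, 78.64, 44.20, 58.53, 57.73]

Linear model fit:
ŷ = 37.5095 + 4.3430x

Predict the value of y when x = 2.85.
ŷ = 49.8871

Plug x = 2.85 into the fitted line:

ŷ = 37.5095 + 4.3430 × 2.85
ŷ = 37.5095 + 12.3776
ŷ = 49.8871

This is a point prediction; actual observations scatter around it by roughly the residual standard deviation.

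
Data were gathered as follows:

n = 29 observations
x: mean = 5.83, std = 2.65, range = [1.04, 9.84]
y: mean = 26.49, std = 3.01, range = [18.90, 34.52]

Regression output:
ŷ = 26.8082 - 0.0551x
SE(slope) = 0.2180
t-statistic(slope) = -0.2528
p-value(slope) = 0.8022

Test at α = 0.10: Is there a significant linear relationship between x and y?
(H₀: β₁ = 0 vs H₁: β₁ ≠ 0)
p-value = 0.8022 ≥ α = 0.10, so we fail to reject H₀. The relationship is not significant.

Hypothesis test for the slope coefficient:

H₀: β₁ = 0 (no linear relationship)
H₁: β₁ ≠ 0 (linear relationship exists)

Test statistic: t = β̂₁ / SE(β̂₁) = -0.0551 / 0.2180 = -0.2528

With df = 27, the two-sided p-value for |t| = 0.2528 is 0.8022.

Decision rule: reject H₀ if p-value < α.
p-value = 0.8022 ≥ α = 0.10 → fail to reject H₀.

Conclusion: the linear association between x and y is not significant at the 10% level.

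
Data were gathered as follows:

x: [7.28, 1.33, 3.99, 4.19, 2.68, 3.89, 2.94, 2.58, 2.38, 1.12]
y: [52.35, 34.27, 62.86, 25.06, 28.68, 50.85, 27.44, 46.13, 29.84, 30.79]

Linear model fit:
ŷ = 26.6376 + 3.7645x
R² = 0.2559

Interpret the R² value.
About 25.59% of the variability in y is accounted for by the regression on x (R² = 0.2559) — a weak linear fit.

R² (coefficient of determination) measures the proportion of variance in y explained by the regression model.

Here R² = 0.2559:
- Explained: 25.59% of the variation in y
- Unexplained (residual): 100% − 25.59% = 74.41%
- Rule of thumb (below 0.3 weak; 0.3 to below 0.7 moderate; 0.7 and above strong) → weak

Calculation: R² = 1 − (SS_res / SS_tot), where SS_res is the sum of squared residuals and SS_tot the total sum of squares.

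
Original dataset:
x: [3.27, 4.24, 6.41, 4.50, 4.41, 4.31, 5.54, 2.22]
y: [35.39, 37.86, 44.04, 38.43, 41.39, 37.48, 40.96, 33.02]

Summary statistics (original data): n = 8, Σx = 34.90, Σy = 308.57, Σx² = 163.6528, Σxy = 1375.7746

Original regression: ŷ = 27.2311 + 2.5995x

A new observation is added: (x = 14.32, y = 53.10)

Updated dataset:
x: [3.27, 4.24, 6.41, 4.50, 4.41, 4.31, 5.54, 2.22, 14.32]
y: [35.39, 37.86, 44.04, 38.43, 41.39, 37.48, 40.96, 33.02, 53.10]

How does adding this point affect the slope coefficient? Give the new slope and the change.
The slope changes from 2.5995 to 1.5897 (change of -1.0098, or -38.8%).

The new point has HIGH LEVERAGE: x = 14.32 is far from the original mean x̄ = 34.90/8 ≈ 4.36 (original range [2.22, 6.41]).

Step 1: Update the sums with the new point (n goes from 8 to 9)
Σx  = 34.90 + 14.32 = 49.22
Σy  = 308.57 + 53.10 = 361.67
Σx² = 163.6528 + 14.32² = 163.6528 + 205.0624 = 368.7152
Σxy = 1375.7746 + 14.32×53.10 = 1375.7746 + 760.3920 = 2136.1666

Step 2: Recompute the slope with b₁ = (nΣxy − ΣxΣy) / (nΣx² − (Σx)²)
Numerator   = 9×2136.1666 − 49.22×361.67 = 19225.4994 − 17801.3974 = 1424.1020
Denominator = 9×368.7152 − 49.22² = 3318.4368 − 2422.6084 = 895.8284
b₁(new) = 1424.1020 / 895.8284 = 1.5897

(Same formula on the original sums: (8×1375.7746 − 34.90×308.57) / (8×163.6528 − 34.90²) = 237.1038 / 91.2124 = 2.5995, matching the given fit.)

Step 3: Change in slope
Δβ₁ = 1.5897 − 2.5995 = -1.0098
Relative change = -1.0098 / 2.5995 × 100% = -38.8%
→ the slope decreases when the point is added.

A high-leverage point only changes the slope if it is off the original line; here y = 53.10 is below the original trend, so the slope decreases.
In practice: investigate whether it comes from the same population as the rest of the sample.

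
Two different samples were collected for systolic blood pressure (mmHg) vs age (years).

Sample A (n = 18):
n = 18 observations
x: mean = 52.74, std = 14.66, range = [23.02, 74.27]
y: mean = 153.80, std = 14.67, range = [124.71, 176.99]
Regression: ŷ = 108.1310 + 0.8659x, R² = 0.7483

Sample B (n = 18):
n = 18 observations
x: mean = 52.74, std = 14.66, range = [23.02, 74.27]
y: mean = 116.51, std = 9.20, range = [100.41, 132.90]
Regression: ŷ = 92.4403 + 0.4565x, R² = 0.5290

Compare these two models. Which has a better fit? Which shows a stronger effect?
Model A has the better fit (R² = 0.7483 vs 0.5290). Model A shows the stronger effect (|β₁| = 0.8659 vs 0.4565).

Model Comparison:

Goodness of fit (R²):
- Model A: R² = 0.7483 → 74.83% of variance in blood pressure explained
- Model B: R² = 0.5290 → 52.90% of variance in blood pressure explained
- 0.7483 > 0.5290 → Model A has the better fit

Strength of effect — compare |β₁|:
- Model A: β₁ = 0.8659 → predicted blood pressure rises 0.8659 mmHg per additional year of age
- Model B: β₁ = 0.4565 → predicted blood pressure rises 0.4565 mmHg per additional year of age
- |0.8659| > |0.4565| → Model A shows the stronger marginal effect

Notes:
- The two samples could reflect different populations, time periods, or measurement quality.
- R² measures how tightly points cluster around the line; β₁ measures how steep the line is — they answer different questions.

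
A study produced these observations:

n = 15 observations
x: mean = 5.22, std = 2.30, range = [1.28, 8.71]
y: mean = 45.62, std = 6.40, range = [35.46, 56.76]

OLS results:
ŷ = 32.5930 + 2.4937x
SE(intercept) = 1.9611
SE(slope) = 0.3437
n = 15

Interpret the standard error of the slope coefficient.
SE(β̂₁) = 0.3437 is the estimated standard deviation of the slope estimate across repeated samples; relative to β̂₁ = 2.4937 that is 13.8%, a precise estimate.

What SE measures:
- The standard error quantifies the sampling variability of the coefficient estimate
- It is the estimated standard deviation of β̂₁ across hypothetical repeated samples of the same size
- Smaller SE → more precise estimate

Relative precision:
- SE / |β̂₁| = 0.3437 / 2.4937 = 13.8%
- Rule of thumb (under 20%: precise; 20% to under 50%: moderately precise; 50% or more: imprecise) → precise

Rough 95% range (±2 SE): 2.4937 ± 0.6874 → (1.8063, 3.1811).

What drives SE(β̂₁): larger n (here n = 15) → smaller SE.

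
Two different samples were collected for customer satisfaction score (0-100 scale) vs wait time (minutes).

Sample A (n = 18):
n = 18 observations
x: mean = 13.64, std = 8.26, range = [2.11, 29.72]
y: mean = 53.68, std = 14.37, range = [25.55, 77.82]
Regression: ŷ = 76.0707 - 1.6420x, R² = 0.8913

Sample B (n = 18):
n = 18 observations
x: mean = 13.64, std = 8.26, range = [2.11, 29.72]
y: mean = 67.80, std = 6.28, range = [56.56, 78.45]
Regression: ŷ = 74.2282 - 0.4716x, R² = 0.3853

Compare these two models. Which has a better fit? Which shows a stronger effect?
Model A has the better fit (R² = 0.8913 vs 0.3853). Model A shows the stronger effect (|β₁| = 1.6420 vs 0.4716).

Model Comparison:

Goodness of fit (R²):
- Model A: R² = 0.8913 → 89.13% of variance in satisfaction score explained
- Model B: R² = 0.3853 → 38.53% of variance in satisfaction score explained
- 0.8913 > 0.3853 → Model A has the better fit

Effect size (slope magnitude):
- Model A: β₁ = -1.6420 → predicted satisfaction score falls 1.6420 points per additional minute of wait time
- Model B: β₁ = -0.4716 → predicted satisfaction score falls 0.4716 points per additional minute of wait time
- |-1.6420| > |-0.4716| → Model A shows the stronger marginal effect

Note: A better fit (higher R²) doesn't necessarily mean a more important relationship.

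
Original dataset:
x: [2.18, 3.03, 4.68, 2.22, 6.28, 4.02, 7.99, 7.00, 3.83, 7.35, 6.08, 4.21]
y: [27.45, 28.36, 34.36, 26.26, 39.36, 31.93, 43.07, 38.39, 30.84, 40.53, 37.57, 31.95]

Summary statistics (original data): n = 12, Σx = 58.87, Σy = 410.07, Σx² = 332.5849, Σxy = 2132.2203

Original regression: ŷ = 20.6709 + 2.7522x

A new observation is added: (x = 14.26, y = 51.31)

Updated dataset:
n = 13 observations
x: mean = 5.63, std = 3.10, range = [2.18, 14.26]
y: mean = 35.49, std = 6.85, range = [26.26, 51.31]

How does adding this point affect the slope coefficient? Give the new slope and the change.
New slope β₁ = 2.1555 versus 2.7522 before: a change of -0.5967 (-21.7%).

x = 14.26 lies well outside the original x-range [2.18, 7.99] (x̄ ≈ 4.91), so this observation has high leverage and can move the slope substantially.

Step 1: Update the sums with the new point (n goes from 12 to 13)
Σx  = 58.87 + 14.26 = 73.13
Σy  = 410.07 + 51.31 = 461.38
Σx² = 332.5849 + 14.26² = 332.5849 + 203.3476 = 535.9325
Σxy = 2132.2203 + 14.26×51.31 = 2132.2203 + 731.6806 = 2863.9009

Step 2: Recompute the slope with b₁ = (nΣxy − ΣxΣy) / (nΣx² − (Σx)²)
Numerator   = 13×2863.9009 − 73.13×461.38 = 37230.7117 − 33740.7194 = 3489.9923
Denominator = 13×535.9325 − 73.13² = 6967.1225 − 5347.9969 = 1619.1256
b₁(new) = 3489.9923 / 1619.1256 = 2.1555

(Same formula on the original sums: (12×2132.2203 − 58.87×410.07) / (12×332.5849 − 58.87²) = 1445.8227 / 525.3419 = 2.7522, matching the given fit.)

Step 3: Change in slope
Δβ₁ = 2.1555 − 2.7522 = -0.5967
Relative change = -0.5967 / 2.7522 × 100% = -21.7%
→ the slope decreases when the point is added.

A high-leverage point only changes the slope if it is off the original line; here y = 51.31 is below the original trend, so the slope decreases.
In practice: investigate whether it comes from the same population as the rest of the sample; refit with and without it and report both if conclusions differ.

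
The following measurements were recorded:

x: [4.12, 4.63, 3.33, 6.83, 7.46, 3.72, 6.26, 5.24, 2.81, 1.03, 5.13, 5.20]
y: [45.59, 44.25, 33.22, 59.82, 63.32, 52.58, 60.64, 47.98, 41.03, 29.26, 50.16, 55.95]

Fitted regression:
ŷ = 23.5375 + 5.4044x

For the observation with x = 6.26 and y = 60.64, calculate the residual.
Residual = 3.2710

The residual is the difference between the actual value and the predicted value:

Residual = y - ŷ

Step 1: Calculate predicted value
ŷ = 23.5375 + 5.4044 × 6.26
ŷ = 57.3690

Step 2: Calculate residual
Residual = 60.64 - 57.3690
Residual = 3.2710

Interpretation: the model underestimates the actual value by 3.2710 at this point (positive residual → observation lies above the fitted line).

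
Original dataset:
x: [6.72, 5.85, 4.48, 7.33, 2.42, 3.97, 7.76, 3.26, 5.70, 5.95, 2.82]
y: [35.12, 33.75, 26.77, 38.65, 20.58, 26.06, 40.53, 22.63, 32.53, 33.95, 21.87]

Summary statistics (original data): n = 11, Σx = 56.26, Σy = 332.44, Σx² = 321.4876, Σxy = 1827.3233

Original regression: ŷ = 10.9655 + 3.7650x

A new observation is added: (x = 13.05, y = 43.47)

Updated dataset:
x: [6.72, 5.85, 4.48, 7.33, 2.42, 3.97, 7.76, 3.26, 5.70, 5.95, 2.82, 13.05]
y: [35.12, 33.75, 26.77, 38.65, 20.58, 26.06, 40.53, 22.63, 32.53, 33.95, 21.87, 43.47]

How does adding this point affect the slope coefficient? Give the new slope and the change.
The slope changes from 3.7650 to 2.4426 (change of -1.3224, or -35.1%).

x = 13.05 lies well outside the original x-range [2.42, 7.76] (x̄ ≈ 5.11), so this observation has high leverage and can move the slope substantially.

Step 1: Update the sums with the new point (n goes from 11 to 12)
Σx  = 56.26 + 13.05 = 69.31
Σy  = 332.44 + 43.47 = 375.91
Σx² = 321.4876 + 13.05² = 321.4876 + 170.3025 = 491.7901
Σxy = 1827.3233 + 13.05×43.47 = 1827.3233 + 567.2835 = 2394.6068

Step 2: Recompute the slope with b₁ = (nΣxy − ΣxΣy) / (nΣx² − (Σx)²)
Numerator   = 12×2394.6068 − 69.31×375.91 = 28735.2816 − 26054.3221 = 2680.9595
Denominator = 12×491.7901 − 69.31² = 5901.4812 − 4803.8761 = 1097.6051
b₁(new) = 2680.9595 / 1097.6051 = 2.4426

(Same formula on the original sums: (11×1827.3233 − 56.26×332.44) / (11×321.4876 − 56.26²) = 1397.4819 / 371.1760 = 3.7650, matching the given fit.)

Step 3: Change in slope
Δβ₁ = 2.4426 − 3.7650 = -1.3224
Relative change = -1.3224 / 3.7650 × 100% = -35.1%
→ the slope decreases when the point is added.

A high-leverage point only changes the slope if it is off the original line; here y = 43.47 is below the original trend, so the slope decreases.
In practice: investigate whether it comes from the same population as the rest of the sample.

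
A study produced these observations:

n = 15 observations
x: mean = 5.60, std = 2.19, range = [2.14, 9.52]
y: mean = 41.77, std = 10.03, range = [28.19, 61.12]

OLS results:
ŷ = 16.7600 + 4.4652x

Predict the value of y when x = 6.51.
ŷ = 45.8285

x = 6.51 lies inside the observed range [2.14, 9.52], so the fitted equation applies directly:

ŷ = 16.7600 + 4.4652 × 6.51
ŷ = 16.7600 + 29.0685
ŷ = 45.8285

This is the fitted mean response at that x — an individual observation would come with a wider prediction interval.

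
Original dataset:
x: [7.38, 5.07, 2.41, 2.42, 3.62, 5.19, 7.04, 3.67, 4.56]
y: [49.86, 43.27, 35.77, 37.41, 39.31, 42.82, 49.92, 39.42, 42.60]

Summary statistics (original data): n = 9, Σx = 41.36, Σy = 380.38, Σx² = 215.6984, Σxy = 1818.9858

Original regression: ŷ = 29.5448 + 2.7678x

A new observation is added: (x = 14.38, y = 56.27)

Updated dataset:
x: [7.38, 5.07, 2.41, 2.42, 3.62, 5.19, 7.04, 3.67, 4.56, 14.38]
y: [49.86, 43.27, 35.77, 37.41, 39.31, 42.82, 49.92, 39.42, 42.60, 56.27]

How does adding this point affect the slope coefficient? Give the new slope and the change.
New slope β₁ = 1.7378 versus 2.7678 before: a change of -1.0300 (-37.2%).

The new point has HIGH LEVERAGE: x = 14.38 is far from the original mean x̄ = 41.36/9 ≈ 4.60 (original range [2.41, 7.38]).

Step 1: Update the sums with the new point (n goes from 9 to 10)
Σx  = 41.36 + 14.38 = 55.74
Σy  = 380.38 + 56.27 = 436.65
Σx² = 215.6984 + 14.38² = 215.6984 + 206.7844 = 422.4828
Σxy = 1818.9858 + 14.38×56.27 = 1818.9858 + 809.1626 = 2628.1484

Step 2: Recompute the slope with b₁ = (nΣxy − ΣxΣy) / (nΣx² − (Σx)²)
Numerator   = 10×2628.1484 − 55.74×436.65 = 26281.4840 − 24338.8710 = 1942.6130
Denominator = 10×422.4828 − 55.74² = 4224.8280 − 3106.9476 = 1117.8804
b₁(new) = 1942.6130 / 1117.8804 = 1.7378

(Same formula on the original sums: (9×1818.9858 − 41.36×380.38) / (9×215.6984 − 41.36²) = 638.3554 / 230.6360 = 2.7678, matching the given fit.)

Step 3: Change in slope
Δβ₁ = 1.7378 − 2.7678 = -1.0300
Relative change = -1.0300 / 2.7678 × 100% = -37.2%
→ the slope decreases when the point is added.

Because the point sits below the extension of the original line at a high-leverage x, it tilts the fit down.
In practice: refit with and without it and report both if conclusions differ.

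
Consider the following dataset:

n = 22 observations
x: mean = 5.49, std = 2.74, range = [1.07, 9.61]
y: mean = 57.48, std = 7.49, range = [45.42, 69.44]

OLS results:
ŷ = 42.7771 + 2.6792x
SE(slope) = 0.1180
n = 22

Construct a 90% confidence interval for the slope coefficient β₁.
The 90% CI for β₁ is (2.4757, 2.8827)

Confidence interval for the slope:

The 90% CI for β₁ is: β̂₁ ± t*(α/2, n-2) × SE(β̂₁)

Step 1: Find critical t-value
- Confidence level = 0.9
- Degrees of freedom = n - 2 = 22 - 2 = 20
- t*(α/2, 20) = 1.7247

Step 2: Calculate margin of error
Margin = 1.7247 × 0.1180 = 0.2035

Step 3: Construct interval
CI = 2.6792 ± 0.2035
CI = (2.4757, 2.8827)

Interpretation: each one-unit increase in x is associated with a change in mean y of between 2.4757 and 2.8827, with 90% confidence.
The interval does not include 0, suggesting a significant linear relationship.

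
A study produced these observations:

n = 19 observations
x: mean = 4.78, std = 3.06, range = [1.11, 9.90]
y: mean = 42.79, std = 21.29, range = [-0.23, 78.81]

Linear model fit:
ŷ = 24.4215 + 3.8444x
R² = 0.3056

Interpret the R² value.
About 30.56% of the variability in y is accounted for by the regression on x (R² = 0.3056) — a moderate linear fit.

R² (coefficient of determination) measures the proportion of variance in y explained by the regression model.

Here R² = 0.3056:
- Explained: 30.56% of the variation in y
- Unexplained (residual): 100% − 30.56% = 69.44%
- Rule of thumb (below 0.3 weak; 0.3 to below 0.7 moderate; 0.7 and above strong) → moderate

Equivalently, for simple linear regression R² = r², so |r| = √0.3056 ≈ 0.5528.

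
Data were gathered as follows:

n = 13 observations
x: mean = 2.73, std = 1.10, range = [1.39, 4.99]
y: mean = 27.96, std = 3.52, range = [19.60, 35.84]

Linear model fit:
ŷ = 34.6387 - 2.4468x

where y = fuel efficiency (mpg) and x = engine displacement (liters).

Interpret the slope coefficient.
On average, fuel efficiency is about 2.4468 mpg lower for every extra liter of engine displacement.

The slope β₁ = -2.4468 gives the rate at which the fitted fuel efficiency changes with engine displacement.

Interpretation:
- Engine displacement up by 1 liter → predicted fuel efficiency decreases by 2.4468 mpg
- The effect is assumed constant over the observed range of x (linearity)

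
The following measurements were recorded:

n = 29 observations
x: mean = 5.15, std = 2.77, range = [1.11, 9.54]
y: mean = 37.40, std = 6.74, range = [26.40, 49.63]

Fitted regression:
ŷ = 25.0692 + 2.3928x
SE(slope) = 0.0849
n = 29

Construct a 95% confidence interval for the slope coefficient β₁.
The 95% CI for β₁ is (2.2186, 2.5670)

Confidence interval for the slope:

The 95% CI for β₁ is: β̂₁ ± t*(α/2, n-2) × SE(β̂₁)

Step 1: Find critical t-value
- Confidence level = 0.95
- Degrees of freedom = n - 2 = 29 - 2 = 27
- t*(α/2, 27) = 2.0518

Step 2: Calculate margin of error
Margin = 2.0518 × 0.0849 = 0.1742

Step 3: Construct interval
CI = 2.3928 ± 0.1742
CI = (2.2186, 2.5670)

Interpretation: We are 95% confident that the true slope β₁ lies between 2.2186 and 2.5670.
Since 0 is outside the interval, a two-sided test at α = 0.05 would reject H₀: β₁ = 0.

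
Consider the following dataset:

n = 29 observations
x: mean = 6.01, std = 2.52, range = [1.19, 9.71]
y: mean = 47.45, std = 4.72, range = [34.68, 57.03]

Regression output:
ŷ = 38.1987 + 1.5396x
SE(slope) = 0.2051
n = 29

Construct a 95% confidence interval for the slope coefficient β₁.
The 95% CI for β₁ is (1.1188, 1.9604)

Confidence interval for the slope:

The 95% CI for β₁ is: β̂₁ ± t*(α/2, n-2) × SE(β̂₁)

Step 1: Find critical t-value
- Confidence level = 0.95
- Degrees of freedom = n - 2 = 29 - 2 = 27
- t*(α/2, 27) = 2.0518

Step 2: Calculate margin of error
Margin = 2.0518 × 0.2051 = 0.4208

Step 3: Construct interval
CI = 1.5396 ± 0.4208
CI = (1.1188, 1.9604)

Interpretation: We are 95% confident that the true slope β₁ lies between 1.1188 and 1.9604.
The interval does not include 0, suggesting a significant linear relationship.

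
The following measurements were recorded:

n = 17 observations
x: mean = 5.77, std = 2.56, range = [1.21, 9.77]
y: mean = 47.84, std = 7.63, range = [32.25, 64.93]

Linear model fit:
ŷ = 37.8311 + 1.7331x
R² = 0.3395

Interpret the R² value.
About 33.95% of the variability in y is accounted for by the regression on x (R² = 0.3395) — a moderate linear fit.

R² (coefficient of determination) measures the proportion of variance in y explained by the regression model.

Here R² = 0.3395:
- Explained: 33.95% of the variation in y
- Unexplained (residual): 100% − 33.95% = 66.05%
- Rule of thumb (below 0.3 weak; 0.3 to below 0.7 moderate; 0.7 and above strong) → moderate

Equivalently, for simple linear regression R² = r², so |r| = √0.3395 ≈ 0.5827.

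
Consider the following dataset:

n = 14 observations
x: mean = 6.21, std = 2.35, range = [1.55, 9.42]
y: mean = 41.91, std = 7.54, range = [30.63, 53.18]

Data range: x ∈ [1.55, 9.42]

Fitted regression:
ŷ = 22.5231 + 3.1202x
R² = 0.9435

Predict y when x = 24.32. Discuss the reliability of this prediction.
ŷ = 98.4064 (extrapolation — x = 24.32 lies outside [1.55, 9.42], so reliability is low).

Prediction calculation:
ŷ = 22.5231 + 3.1202 × 24.32
ŷ = 98.4064

Reliability:
- Data range: x ∈ [1.55, 9.42]
- Prediction point: x = 24.32 is 14.90 units above the observed range → this is EXTRAPOLATION, not interpolation

Why that matters here:
- Real relationships often flatten, saturate, or turn nonlinear at extremes
- The standard error of prediction grows with (x − x̄)², and x = 24.32 is far from x̄ = 6.21
- There are no observations near this x to validate the fitted line there

A defensible statement: 'if the linear trend continued to x = 24.32, y would be about 98.4064' — the premise is untested.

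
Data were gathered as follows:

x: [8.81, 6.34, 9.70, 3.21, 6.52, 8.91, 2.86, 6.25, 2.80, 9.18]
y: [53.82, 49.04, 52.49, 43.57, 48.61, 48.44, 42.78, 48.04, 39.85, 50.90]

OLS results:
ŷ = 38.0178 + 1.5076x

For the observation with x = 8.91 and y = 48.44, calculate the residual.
Residual = -3.0105

The residual is the difference between the actual value and the predicted value:

Residual = y - ŷ

Step 1: Calculate predicted value
ŷ = 38.0178 + 1.5076 × 8.91
ŷ = 51.4505

Step 2: Calculate residual
Residual = 48.44 - 51.4505
Residual = -3.0105

The residual is negative, so the observed y = 48.44 sits below the regression line (the line overestimates it by 3.0105).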